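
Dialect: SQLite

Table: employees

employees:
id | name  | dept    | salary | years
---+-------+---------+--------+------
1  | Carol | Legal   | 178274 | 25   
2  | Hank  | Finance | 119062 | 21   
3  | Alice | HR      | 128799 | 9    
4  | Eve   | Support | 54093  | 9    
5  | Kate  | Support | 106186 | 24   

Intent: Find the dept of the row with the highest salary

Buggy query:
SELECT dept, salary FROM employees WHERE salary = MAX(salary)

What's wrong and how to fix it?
Bug: WHERE is evaluated per row; an aggregate over the whole table isn't defined there

Fix: Use a subquery: WHERE salary = (SELECT MAX(salary) FROM employees)

Corrected query:
SELECT dept, salary FROM employees WHERE salary = (SELECT MAX(salary) FROM employees)

Result:
dept  | salary
------+-------
Legal | 178274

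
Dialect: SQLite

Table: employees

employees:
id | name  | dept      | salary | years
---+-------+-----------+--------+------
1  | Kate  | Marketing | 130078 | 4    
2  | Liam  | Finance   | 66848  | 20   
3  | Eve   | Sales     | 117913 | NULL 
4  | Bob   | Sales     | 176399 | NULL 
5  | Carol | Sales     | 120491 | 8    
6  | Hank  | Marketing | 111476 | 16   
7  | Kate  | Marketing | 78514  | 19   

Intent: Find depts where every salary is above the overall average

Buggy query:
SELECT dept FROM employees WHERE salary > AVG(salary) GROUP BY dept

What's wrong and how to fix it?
Bug: WHERE evaluates per row before aggregation, so AVG() is unavailable

Fix: Compute the overall average in a scalar subquery and compare each group's MIN against it in HAVING

Corrected query:
SELECT dept FROM employees GROUP BY dept HAVING MIN(salary) > (SELECT AVG(salary) FROM employees)

Result:
dept 
-----
Sales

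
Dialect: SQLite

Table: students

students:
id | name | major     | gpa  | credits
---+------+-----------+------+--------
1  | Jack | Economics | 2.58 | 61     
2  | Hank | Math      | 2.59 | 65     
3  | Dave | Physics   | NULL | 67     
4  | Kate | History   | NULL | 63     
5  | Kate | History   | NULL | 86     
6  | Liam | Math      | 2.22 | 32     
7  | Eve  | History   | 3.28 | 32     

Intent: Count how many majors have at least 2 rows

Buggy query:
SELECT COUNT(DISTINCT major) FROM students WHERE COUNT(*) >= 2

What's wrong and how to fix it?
Bug: COUNT(*) cannot appear in WHERE; the per-group count doesn't exist yet

Fix: Use a subquery that GROUPs and filters with HAVING, then count its rows

Corrected query:
SELECT COUNT(*) FROM (SELECT major FROM students GROUP BY major HAVING COUNT(*) >= 2)

Result:
COUNT(*)
--------
2       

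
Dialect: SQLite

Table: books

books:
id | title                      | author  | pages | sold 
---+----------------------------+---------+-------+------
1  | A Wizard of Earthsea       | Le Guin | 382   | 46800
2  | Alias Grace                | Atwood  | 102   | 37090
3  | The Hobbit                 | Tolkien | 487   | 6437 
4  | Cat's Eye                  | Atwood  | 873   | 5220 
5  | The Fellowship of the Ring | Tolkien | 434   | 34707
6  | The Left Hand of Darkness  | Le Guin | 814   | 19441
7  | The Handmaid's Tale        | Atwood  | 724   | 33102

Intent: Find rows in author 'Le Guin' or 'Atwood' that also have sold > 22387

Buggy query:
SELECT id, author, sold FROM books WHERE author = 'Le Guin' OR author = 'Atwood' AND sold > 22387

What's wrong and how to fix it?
Bug: AND binds tighter than OR, so this parses as author = 'Le Guin' OR (author = 'Atwood' AND sold > 22387)

Fix: Group the OR with parentheses (or use IN), then AND the threshold

Corrected query:
SELECT id, author, sold FROM books WHERE (author = 'Le Guin' OR author = 'Atwood') AND sold > 22387

Result:
id | author  | sold 
---+---------+------
1  | Le Guin | 46800
2  | Atwood  | 37090
7  | Atwood  | 33102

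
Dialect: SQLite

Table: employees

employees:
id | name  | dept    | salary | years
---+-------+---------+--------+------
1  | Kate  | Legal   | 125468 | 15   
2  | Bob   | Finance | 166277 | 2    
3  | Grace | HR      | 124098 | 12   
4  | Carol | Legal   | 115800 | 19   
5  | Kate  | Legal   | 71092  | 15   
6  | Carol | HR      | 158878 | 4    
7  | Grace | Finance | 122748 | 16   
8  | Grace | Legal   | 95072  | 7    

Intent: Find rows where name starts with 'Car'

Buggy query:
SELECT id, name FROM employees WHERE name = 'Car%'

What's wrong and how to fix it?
Bug: Wildcards only work with LIKE; '=' treats '%' as a literal character

Fix: Use LIKE for wildcard pattern matching

Corrected query:
SELECT id, name FROM employees WHERE name LIKE 'Car%'

Result:
id | name 
---+------
4  | Carol
6  | Carol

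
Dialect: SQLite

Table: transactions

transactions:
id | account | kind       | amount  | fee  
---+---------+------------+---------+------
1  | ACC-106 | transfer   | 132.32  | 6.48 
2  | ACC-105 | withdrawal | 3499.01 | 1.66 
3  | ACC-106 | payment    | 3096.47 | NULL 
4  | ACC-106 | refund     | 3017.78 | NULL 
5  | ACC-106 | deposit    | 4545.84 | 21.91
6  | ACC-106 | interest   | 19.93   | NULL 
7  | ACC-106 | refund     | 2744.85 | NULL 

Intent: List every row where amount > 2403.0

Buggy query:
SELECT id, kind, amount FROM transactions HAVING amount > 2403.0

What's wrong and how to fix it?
Bug: This is a non-aggregate query (no GROUP BY, no aggregates), so in SQLite the HAVING clause is invalid here; a row-level condition belongs in WHERE

Fix: Replace HAVING with WHERE since the condition applies to individual rows

Corrected query:
SELECT id, kind, amount FROM transactions WHERE amount > 2403.0

Result:
id | kind       | amount 
---+------------+--------
2  | withdrawal | 3499.01
3  | payment    | 3096.47
4  | refund     | 3017.78
5  | deposit    | 4545.84
7  | refund     | 2744.85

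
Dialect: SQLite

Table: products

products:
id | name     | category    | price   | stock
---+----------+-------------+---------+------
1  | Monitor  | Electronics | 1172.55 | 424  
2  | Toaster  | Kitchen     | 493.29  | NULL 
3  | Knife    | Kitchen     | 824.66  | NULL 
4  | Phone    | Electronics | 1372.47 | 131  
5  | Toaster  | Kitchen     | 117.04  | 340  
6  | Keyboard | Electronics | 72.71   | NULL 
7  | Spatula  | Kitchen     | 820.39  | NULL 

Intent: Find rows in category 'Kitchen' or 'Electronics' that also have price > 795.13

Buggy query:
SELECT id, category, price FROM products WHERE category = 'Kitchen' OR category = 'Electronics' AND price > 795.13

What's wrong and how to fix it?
Bug: Without parentheses, AND is evaluated before OR, so the price filter only applies to the 'Electronics' branch

Fix: Group the OR with parentheses (or use IN), then AND the threshold

Corrected query:
SELECT id, category, price FROM products WHERE (category = 'Kitchen' OR category = 'Electronics') AND price > 795.13

Result:
id | category    | price  
---+-------------+--------
1  | Electronics | 1172.55
3  | Kitchen     | 824.66 
4  | Electronics | 1372.47
7  | Kitchen     | 820.39 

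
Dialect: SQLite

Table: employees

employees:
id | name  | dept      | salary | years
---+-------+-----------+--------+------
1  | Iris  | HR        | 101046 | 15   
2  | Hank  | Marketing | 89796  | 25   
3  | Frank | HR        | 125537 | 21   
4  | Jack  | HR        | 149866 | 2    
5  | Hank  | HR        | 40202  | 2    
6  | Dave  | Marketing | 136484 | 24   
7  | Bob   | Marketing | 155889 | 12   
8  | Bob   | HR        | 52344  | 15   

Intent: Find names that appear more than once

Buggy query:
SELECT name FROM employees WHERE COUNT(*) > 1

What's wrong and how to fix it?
Bug: COUNT(*) is an aggregate and cannot be used in WHERE

Fix: GROUP BY name, then filter groups with HAVING COUNT(*) > 1

Corrected query:
SELECT name FROM employees GROUP BY name HAVING COUNT(*) > 1

Result:
name
----
Bob 
Hank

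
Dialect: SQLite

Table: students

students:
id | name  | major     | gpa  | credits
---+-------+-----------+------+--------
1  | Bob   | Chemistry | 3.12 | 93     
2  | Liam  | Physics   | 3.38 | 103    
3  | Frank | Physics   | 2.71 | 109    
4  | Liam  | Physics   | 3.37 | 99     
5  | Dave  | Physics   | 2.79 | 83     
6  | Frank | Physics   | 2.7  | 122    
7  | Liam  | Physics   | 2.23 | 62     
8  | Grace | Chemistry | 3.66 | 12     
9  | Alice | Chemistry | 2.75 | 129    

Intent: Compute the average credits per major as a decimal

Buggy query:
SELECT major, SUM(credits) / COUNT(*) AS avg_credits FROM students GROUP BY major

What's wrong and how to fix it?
Bug: Both operands are integers, so '/' performs integer division and truncates

Fix: Cast one side to REAL so the division keeps the fractional part

Corrected query:
SELECT major, SUM(credits) * 1.0 / COUNT(*) AS avg_credits FROM students GROUP BY major

Result:
major     | avg_credits
----------+------------
Chemistry | 78         
Physics   | 96.333333  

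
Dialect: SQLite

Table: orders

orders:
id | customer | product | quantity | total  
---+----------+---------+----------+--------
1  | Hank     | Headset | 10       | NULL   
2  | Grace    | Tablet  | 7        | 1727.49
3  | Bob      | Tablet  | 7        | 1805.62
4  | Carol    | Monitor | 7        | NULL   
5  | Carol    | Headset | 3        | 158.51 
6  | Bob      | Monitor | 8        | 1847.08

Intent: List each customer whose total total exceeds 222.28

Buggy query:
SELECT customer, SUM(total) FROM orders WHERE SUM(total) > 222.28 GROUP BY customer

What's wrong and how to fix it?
Bug: Aggregate functions cannot appear in a WHERE clause

Fix: Use HAVING (which filters groups after aggregation) instead of WHERE

Corrected query:
SELECT customer, SUM(total) FROM orders GROUP BY customer HAVING SUM(total) > 222.28

Result:
customer | SUM(total)
---------+-----------
Bob      | 3652.7    
Grace    | 1727.49   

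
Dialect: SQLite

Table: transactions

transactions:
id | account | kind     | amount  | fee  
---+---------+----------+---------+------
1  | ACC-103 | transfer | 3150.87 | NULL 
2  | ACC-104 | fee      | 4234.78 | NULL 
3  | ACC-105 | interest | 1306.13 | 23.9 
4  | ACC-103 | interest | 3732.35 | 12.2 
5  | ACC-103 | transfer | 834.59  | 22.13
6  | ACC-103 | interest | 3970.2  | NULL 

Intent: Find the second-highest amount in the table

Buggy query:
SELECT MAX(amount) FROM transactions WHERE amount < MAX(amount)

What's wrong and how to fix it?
Bug: MAX(amount) on the right of the comparison is an aggregate-in-WHERE error

Fix: Compute the overall MAX in a subquery, then take MAX of rows below it

Corrected query:
SELECT MAX(amount) FROM transactions WHERE amount < (SELECT MAX(amount) FROM transactions)

Result:
MAX(amount)
-----------
3970.2     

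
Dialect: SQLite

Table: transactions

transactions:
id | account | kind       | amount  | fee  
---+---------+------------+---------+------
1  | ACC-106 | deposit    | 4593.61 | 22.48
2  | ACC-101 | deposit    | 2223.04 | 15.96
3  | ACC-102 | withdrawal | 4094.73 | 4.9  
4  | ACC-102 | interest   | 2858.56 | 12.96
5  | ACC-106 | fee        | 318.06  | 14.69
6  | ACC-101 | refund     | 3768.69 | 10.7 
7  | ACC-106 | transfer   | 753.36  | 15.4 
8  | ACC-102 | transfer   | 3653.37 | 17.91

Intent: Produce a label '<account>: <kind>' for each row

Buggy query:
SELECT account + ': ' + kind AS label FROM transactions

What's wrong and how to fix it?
Bug: SQLite uses || for string concatenation; + coerces text to numbers (yielding 0)

Fix: Replace + with || to concatenate text

Corrected query:
SELECT account || ': ' || kind AS label FROM transactions

Result:
label              
-------------------
ACC-106: deposit   
ACC-101: deposit   
ACC-102: withdrawal
ACC-102: interest  
ACC-106: fee       
ACC-101: refund    
ACC-106: transfer  
ACC-102: transfer  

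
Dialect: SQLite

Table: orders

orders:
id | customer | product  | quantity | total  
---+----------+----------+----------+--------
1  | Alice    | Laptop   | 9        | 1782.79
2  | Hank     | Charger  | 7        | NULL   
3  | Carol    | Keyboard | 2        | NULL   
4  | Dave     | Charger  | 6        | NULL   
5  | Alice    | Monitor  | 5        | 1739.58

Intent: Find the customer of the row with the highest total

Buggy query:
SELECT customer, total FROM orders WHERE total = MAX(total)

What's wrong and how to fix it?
Bug: WHERE is evaluated per row; an aggregate over the whole table isn't defined there

Fix: Wrap MAX in a scalar subquery so WHERE compares against a single value

Corrected query:
SELECT customer, total FROM orders WHERE total = (SELECT MAX(total) FROM orders)

Result:
customer | total  
---------+--------
Alice    | 1782.79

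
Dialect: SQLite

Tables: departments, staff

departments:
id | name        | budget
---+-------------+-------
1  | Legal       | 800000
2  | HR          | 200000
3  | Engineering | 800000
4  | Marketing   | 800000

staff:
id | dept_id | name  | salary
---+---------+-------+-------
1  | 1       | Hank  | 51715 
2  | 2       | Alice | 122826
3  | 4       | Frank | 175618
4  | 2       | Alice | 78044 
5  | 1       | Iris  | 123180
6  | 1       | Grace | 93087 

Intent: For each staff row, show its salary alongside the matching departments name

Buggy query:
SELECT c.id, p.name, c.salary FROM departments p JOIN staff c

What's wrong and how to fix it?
Bug: Missing join condition: each staff row is matched to all departments rows instead of just its own

Fix: Add ON c.dept_id = p.id to the JOIN

Corrected query:
SELECT c.id, p.name, c.salary FROM departments p JOIN staff c ON c.dept_id = p.id

Result:
id | name      | salary
---+-----------+-------
1  | Legal     | 51715 
2  | HR        | 122826
3  | Marketing | 175618
4  | HR        | 78044 
5  | Legal     | 123180
6  | Legal     | 93087 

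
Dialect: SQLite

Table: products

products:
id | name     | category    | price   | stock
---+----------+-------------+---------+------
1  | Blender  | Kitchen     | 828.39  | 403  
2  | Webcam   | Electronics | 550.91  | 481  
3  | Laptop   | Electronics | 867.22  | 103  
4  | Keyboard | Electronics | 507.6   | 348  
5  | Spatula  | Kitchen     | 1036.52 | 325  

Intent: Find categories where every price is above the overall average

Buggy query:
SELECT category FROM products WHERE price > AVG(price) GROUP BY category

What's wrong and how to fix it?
Bug: AVG() is an aggregate; it can't sit directly in WHERE

Fix: Compute the overall average in a scalar subquery and compare each group's MIN against it in HAVING

Corrected query:
SELECT category FROM products GROUP BY category HAVING MIN(price) > (SELECT AVG(price) FROM products)

Result:
category
--------
Kitchen 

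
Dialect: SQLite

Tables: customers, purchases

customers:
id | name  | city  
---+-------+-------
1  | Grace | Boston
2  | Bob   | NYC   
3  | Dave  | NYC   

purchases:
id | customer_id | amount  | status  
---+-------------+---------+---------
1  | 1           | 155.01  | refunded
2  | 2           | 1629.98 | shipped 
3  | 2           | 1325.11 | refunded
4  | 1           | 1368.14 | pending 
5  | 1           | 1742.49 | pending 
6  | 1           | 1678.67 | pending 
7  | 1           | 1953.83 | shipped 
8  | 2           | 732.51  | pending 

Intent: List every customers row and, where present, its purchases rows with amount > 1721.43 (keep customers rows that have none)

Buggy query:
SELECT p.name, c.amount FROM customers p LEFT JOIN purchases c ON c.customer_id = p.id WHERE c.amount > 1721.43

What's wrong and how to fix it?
Bug: A WHERE condition on the right-hand table after LEFT JOIN drops unmatched parents

Fix: Put 'c.amount > 1721.43' in the JOIN's ON clause instead of WHERE

Corrected query:
SELECT p.name, c.amount FROM customers p LEFT JOIN purchases c ON c.customer_id = p.id AND c.amount > 1721.43

Result:
name  | amount 
------+--------
Grace | 1742.49
Grace | 1953.83
Bob   | NULL   
Dave  | NULL   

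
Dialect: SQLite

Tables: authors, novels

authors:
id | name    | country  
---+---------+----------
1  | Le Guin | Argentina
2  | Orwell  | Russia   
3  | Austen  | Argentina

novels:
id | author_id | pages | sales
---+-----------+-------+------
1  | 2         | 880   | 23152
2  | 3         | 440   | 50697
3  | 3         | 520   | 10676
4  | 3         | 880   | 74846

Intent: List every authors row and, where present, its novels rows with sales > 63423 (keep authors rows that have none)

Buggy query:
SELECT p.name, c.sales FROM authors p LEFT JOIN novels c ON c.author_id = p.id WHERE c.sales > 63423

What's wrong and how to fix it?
Bug: A WHERE condition on the right-hand table after LEFT JOIN drops unmatched parents

Fix: Put 'c.sales > 63423' in the JOIN's ON clause instead of WHERE

Corrected query:
SELECT p.name, c.sales FROM authors p LEFT JOIN novels c ON c.author_id = p.id AND c.sales > 63423

Result:
name    | sales
--------+------
Le Guin | NULL 
Orwell  | NULL 
Austen  | 74846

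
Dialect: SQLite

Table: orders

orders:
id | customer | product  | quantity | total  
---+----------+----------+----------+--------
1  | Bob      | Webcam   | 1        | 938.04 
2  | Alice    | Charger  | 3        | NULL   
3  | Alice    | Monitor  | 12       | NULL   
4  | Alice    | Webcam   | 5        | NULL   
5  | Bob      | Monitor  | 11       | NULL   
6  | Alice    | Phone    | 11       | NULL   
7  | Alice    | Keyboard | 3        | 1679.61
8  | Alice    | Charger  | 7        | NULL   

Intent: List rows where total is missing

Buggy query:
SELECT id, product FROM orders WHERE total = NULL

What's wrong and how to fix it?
Bug: Comparing to NULL with '=' never matches; NULL = NULL is unknown, not true

Fix: Use IS NULL to test for NULL

Corrected query:
SELECT id, product FROM orders WHERE total IS NULL

Result:
id | product
---+--------
2  | Charger
3  | Monitor
4  | Webcam 
5  | Monitor
6  | Phone  
8  | Charger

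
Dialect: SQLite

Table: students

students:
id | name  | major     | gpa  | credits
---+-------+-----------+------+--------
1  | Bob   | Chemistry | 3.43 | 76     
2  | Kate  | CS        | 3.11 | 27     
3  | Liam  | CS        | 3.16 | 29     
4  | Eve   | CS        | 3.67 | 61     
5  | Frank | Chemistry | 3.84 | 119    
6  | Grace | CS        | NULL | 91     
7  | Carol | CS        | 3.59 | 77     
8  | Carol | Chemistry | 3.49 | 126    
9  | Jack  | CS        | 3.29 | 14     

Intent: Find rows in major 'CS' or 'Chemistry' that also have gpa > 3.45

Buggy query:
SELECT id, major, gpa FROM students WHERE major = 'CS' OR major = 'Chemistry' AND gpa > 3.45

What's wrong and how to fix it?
Bug: AND binds tighter than OR, so this parses as major = 'CS' OR (major = 'Chemistry' AND gpa > 3.45)

Fix: Group the OR with parentheses (or use IN), then AND the threshold

Corrected query:
SELECT id, major, gpa FROM students WHERE (major = 'CS' OR major = 'Chemistry') AND gpa > 3.45

Result:
id | major     | gpa 
---+-----------+-----
4  | CS        | 3.67
5  | Chemistry | 3.84
7  | CS        | 3.59
8  | Chemistry | 3.49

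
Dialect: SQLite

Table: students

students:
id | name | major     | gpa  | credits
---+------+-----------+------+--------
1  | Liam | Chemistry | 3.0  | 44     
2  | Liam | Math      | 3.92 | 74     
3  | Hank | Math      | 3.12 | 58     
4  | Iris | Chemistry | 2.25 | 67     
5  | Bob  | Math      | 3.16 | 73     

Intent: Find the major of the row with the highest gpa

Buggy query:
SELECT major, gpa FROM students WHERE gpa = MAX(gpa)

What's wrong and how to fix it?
Bug: WHERE is evaluated per row; an aggregate over the whole table isn't defined there

Fix: Wrap MAX in a scalar subquery so WHERE compares against a single value

Corrected query:
SELECT major, gpa FROM students WHERE gpa = (SELECT MAX(gpa) FROM students)

Result:
major | gpa 
------+-----
Math  | 3.92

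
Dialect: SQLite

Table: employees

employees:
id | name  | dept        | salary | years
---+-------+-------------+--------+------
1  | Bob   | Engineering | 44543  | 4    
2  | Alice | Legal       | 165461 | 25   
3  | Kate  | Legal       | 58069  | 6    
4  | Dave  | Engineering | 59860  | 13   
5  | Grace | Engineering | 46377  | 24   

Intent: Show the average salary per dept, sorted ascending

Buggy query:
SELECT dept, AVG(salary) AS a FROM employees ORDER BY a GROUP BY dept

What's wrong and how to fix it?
Bug: GROUP BY must precede ORDER BY

Fix: Reorder: SELECT … FROM … GROUP BY … ORDER BY …

Corrected query:
SELECT dept, AVG(salary) AS a FROM employees GROUP BY dept ORDER BY a

Result:
dept        | a     
------------+-------
Engineering | 50260 
Legal       | 111765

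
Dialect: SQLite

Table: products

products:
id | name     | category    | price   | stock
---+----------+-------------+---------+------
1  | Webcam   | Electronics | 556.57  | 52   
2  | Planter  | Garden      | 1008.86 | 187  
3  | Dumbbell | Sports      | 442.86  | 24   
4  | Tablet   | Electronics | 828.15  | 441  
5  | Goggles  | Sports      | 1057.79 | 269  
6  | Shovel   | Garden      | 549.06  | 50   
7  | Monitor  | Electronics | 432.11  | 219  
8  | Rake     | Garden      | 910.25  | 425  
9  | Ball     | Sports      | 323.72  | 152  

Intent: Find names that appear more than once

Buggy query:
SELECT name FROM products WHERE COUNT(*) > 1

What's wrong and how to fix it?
Bug: WHERE can't reference COUNT(*); aggregates are computed after WHERE

Fix: Group first, then use HAVING for the count condition

Corrected query:
SELECT name FROM products GROUP BY name HAVING COUNT(*) > 1

Result:
(no rows)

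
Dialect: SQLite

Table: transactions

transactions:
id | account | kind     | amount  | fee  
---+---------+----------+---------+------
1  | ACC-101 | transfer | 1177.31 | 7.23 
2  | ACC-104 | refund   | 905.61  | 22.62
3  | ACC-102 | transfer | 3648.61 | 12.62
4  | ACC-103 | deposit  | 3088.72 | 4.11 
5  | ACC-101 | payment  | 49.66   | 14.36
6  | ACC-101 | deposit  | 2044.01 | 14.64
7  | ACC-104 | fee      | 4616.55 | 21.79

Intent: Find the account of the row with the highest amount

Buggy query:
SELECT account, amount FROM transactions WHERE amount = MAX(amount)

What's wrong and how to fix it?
Bug: MAX(amount) is an aggregate and cannot be used directly in WHERE

Fix: Wrap MAX in a scalar subquery so WHERE compares against a single value

Corrected query:
SELECT account, amount FROM transactions WHERE amount = (SELECT MAX(amount) FROM transactions)

Result:
account | amount 
--------+--------
ACC-104 | 4616.55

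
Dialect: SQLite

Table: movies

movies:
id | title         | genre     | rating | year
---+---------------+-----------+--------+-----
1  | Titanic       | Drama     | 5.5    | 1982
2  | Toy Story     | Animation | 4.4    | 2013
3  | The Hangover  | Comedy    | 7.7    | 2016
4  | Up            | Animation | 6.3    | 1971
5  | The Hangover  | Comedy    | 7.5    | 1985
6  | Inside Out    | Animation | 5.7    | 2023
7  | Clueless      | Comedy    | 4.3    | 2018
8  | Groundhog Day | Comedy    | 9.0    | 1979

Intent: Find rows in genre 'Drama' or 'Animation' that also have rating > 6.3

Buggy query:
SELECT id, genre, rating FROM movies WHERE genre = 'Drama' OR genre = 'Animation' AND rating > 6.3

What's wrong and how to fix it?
Bug: Without parentheses, AND is evaluated before OR, so the rating filter only applies to the 'Animation' branch

Fix: Group the OR with parentheses (or use IN), then AND the threshold

Corrected query:
SELECT id, genre, rating FROM movies WHERE (genre = 'Drama' OR genre = 'Animation') AND rating > 6.3

Result:
(no rows)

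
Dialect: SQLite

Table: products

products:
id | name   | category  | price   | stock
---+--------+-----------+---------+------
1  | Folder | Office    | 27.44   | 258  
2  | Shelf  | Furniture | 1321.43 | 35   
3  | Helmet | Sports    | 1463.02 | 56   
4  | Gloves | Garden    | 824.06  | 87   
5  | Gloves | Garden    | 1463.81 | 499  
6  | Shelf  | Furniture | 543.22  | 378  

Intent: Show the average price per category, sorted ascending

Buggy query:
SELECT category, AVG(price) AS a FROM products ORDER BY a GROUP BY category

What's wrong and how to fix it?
Bug: GROUP BY must precede ORDER BY

Fix: Reorder: SELECT … FROM … GROUP BY … ORDER BY …

Corrected query:
SELECT category, AVG(price) AS a FROM products GROUP BY category ORDER BY a

Result:
category  | a       
----------+---------
Office    | 27.44   
Furniture | 932.325 
Garden    | 1143.935
Sports    | 1463.02 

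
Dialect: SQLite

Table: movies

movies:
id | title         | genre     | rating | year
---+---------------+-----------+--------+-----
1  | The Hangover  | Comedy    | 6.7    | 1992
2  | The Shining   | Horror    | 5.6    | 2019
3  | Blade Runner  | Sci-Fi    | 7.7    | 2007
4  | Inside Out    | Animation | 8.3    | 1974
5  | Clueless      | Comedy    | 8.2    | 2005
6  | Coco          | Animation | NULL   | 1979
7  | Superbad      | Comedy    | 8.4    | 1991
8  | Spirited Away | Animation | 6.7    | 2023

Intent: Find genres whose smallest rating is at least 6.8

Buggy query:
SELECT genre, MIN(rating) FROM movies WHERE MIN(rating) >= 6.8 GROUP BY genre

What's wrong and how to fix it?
Bug: MIN() in WHERE is a misuse of aggregate

Fix: Use HAVING for the per-group MIN condition

Corrected query:
SELECT genre, MIN(rating) FROM movies GROUP BY genre HAVING MIN(rating) >= 6.8

Result:
genre  | MIN(rating)
-------+------------
Sci-Fi | 7.7        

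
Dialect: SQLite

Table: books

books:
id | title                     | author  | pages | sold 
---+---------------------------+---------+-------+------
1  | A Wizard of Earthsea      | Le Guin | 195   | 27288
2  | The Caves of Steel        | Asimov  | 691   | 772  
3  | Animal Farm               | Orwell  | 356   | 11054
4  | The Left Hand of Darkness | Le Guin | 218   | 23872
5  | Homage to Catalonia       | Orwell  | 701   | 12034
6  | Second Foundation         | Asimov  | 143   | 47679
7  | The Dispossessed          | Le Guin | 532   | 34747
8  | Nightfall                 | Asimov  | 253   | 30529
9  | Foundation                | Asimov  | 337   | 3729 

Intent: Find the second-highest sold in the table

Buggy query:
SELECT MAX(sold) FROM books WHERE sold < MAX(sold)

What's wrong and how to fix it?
Bug: MAX(sold) on the right of the comparison is an aggregate-in-WHERE error

Fix: Compute the overall MAX in a subquery, then take MAX of rows below it

Corrected query:
SELECT MAX(sold) FROM books WHERE sold < (SELECT MAX(sold) FROM books)

Result:
MAX(sold)
---------
34747    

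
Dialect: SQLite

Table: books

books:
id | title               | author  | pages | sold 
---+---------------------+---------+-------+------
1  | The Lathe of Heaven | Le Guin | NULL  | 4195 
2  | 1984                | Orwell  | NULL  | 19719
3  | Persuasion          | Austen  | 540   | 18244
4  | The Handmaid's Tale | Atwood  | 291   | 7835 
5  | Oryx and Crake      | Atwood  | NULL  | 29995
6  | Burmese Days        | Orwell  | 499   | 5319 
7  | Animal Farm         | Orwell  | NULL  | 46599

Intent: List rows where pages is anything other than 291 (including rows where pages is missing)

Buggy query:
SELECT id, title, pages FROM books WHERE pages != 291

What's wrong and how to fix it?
Bug: Inequality against NULL is unknown, not true; rows with NULL are dropped

Fix: Add an explicit OR pages IS NULL to include the missing-value rows

Corrected query:
SELECT id, title, pages FROM books WHERE pages != 291 OR pages IS NULL

Result:
id | title               | pages
---+---------------------+------
1  | The Lathe of Heaven | NULL 
2  | 1984                | NULL 
3  | Persuasion          | 540  
5  | Oryx and Crake      | NULL 
6  | Burmese Days        | 499  
7  | Animal Farm         | NULL 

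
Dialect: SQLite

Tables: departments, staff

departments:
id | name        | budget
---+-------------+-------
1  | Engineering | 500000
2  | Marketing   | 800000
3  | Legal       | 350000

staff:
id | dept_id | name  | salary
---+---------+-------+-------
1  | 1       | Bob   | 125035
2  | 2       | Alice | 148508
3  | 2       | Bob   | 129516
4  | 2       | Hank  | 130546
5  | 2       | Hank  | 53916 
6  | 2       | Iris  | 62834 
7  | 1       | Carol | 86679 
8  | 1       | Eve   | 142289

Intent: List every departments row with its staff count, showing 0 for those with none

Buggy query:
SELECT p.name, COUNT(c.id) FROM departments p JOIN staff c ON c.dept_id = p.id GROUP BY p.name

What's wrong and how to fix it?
Bug: An inner join excludes parents with zero children

Fix: Use LEFT JOIN so parents without children still appear (COUNT(c.id) gives 0)

Corrected query:
SELECT p.name, COUNT(c.id) FROM departments p LEFT JOIN staff c ON c.dept_id = p.id GROUP BY p.name

Result:
name        | COUNT(c.id)
------------+------------
Engineering | 3          
Legal       | 0          
Marketing   | 5          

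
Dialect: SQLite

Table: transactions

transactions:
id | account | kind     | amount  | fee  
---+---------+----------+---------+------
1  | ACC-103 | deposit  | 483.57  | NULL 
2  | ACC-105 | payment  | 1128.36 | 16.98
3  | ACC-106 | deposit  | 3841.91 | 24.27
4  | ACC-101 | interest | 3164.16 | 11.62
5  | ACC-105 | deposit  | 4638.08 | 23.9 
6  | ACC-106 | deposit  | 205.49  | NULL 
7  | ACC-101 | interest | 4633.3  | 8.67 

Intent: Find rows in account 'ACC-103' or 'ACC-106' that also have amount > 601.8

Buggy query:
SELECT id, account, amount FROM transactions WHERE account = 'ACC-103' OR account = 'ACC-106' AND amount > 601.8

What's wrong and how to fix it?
Bug: Without parentheses, AND is evaluated before OR, so the amount filter only applies to the 'ACC-106' branch

Fix: Add parentheses around the OR so the AND applies to both alternatives

Corrected query:
SELECT id, account, amount FROM transactions WHERE (account = 'ACC-103' OR account = 'ACC-106') AND amount > 601.8

Result:
id | account | amount 
---+---------+--------
3  | ACC-106 | 3841.91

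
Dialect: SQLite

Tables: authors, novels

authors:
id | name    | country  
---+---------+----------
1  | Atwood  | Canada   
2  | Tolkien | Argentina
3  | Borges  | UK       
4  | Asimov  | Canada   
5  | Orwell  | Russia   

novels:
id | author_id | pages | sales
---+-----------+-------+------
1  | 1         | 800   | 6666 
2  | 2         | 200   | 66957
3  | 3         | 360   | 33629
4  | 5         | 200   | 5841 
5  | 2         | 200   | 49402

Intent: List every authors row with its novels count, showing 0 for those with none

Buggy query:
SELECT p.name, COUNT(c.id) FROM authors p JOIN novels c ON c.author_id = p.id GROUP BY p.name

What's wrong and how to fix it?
Bug: An inner join excludes parents with zero children

Fix: Switch to LEFT JOIN to retain unmatched parent rows

Corrected query:
SELECT p.name, COUNT(c.id) FROM authors p LEFT JOIN novels c ON c.author_id = p.id GROUP BY p.name

Result:
name    | COUNT(c.id)
--------+------------
Asimov  | 0          
Atwood  | 1          
Borges  | 1          
Orwell  | 1          
Tolkien | 2          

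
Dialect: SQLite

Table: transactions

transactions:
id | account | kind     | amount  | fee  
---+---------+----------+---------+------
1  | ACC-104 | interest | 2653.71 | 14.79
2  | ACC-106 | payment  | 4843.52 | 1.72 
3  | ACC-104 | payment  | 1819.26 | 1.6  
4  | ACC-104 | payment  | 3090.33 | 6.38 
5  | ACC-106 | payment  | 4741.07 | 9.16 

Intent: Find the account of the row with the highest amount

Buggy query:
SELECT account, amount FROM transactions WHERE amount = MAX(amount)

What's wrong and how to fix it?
Bug: MAX(amount) is an aggregate and cannot be used directly in WHERE

Fix: Use a subquery: WHERE amount = (SELECT MAX(amount) FROM transactions)

Corrected query:
SELECT account, amount FROM transactions WHERE amount = (SELECT MAX(amount) FROM transactions)

Result:
account | amount 
--------+--------
ACC-106 | 4843.52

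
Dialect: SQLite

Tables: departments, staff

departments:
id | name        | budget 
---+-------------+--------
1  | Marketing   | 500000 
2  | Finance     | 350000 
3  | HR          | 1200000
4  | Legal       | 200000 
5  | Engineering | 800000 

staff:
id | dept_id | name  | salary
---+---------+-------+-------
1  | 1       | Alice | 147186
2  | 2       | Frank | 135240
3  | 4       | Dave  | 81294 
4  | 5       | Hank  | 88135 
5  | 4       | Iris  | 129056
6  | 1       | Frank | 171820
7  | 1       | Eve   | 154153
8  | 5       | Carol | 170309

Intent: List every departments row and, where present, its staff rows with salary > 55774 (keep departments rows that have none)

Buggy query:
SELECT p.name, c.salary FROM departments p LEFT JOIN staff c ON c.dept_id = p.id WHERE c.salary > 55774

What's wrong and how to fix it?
Bug: Filtering c.salary in WHERE discards the NULL rows produced by LEFT JOIN, turning it into an inner join

Fix: Put 'c.salary > 55774' in the JOIN's ON clause instead of WHERE

Corrected query:
SELECT p.name, c.salary FROM departments p LEFT JOIN staff c ON c.dept_id = p.id AND c.salary > 55774

Result:
name        | salary
------------+-------
Marketing   | 147186
Marketing   | 154153
Marketing   | 171820
Finance     | 135240
HR          | NULL  
Legal       | 81294 
Legal       | 129056
Engineering | 88135 
Engineering | 170309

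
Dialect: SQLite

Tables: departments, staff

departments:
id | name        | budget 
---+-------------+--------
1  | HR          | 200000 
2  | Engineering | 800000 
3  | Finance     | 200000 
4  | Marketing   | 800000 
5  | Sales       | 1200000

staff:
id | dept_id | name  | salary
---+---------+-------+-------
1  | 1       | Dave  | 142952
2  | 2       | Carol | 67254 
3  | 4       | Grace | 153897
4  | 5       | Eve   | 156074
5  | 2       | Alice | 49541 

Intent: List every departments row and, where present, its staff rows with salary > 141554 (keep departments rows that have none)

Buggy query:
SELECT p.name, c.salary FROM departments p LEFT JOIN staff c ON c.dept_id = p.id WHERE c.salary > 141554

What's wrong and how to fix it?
Bug: A WHERE condition on the right-hand table after LEFT JOIN drops unmatched parents

Fix: Move the right-table condition into the ON clause so unmatched parents are kept

Corrected query:
SELECT p.name, c.salary FROM departments p LEFT JOIN staff c ON c.dept_id = p.id AND c.salary > 141554

Result:
name        | salary
------------+-------
HR          | 142952
Engineering | NULL  
Finance     | NULL  
Marketing   | 153897
Sales       | 156074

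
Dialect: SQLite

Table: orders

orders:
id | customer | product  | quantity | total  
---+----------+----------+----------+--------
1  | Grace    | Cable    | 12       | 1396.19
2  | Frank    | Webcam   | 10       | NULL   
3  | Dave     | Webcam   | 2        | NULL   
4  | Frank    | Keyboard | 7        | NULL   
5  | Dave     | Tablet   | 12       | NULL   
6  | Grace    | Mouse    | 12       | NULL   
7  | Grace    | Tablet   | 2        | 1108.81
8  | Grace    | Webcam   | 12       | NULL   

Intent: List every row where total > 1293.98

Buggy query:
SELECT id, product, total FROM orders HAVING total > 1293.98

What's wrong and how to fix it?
Bug: This is a non-aggregate query (no GROUP BY, no aggregates), so in SQLite the HAVING clause is invalid here; a row-level condition belongs in WHERE

Fix: Replace HAVING with WHERE since the condition applies to individual rows

Corrected query:
SELECT id, product, total FROM orders WHERE total > 1293.98

Result:
id | product | total  
---+---------+--------
1  | Cable   | 1396.19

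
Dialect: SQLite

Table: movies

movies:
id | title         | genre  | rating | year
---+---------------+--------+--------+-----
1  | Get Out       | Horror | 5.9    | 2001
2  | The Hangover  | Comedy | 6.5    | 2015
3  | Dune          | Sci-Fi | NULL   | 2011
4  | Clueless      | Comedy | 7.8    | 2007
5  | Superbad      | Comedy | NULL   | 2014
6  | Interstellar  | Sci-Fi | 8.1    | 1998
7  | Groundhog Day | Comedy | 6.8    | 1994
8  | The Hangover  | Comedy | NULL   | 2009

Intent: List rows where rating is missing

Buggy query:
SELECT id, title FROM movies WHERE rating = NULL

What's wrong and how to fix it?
Bug: Comparing to NULL with '=' never matches; NULL = NULL is unknown, not true

Fix: Use IS NULL to test for NULL

Corrected query:
SELECT id, title FROM movies WHERE rating IS NULL

Result:
id | title       
---+-------------
3  | Dune        
5  | Superbad    
8  | The Hangover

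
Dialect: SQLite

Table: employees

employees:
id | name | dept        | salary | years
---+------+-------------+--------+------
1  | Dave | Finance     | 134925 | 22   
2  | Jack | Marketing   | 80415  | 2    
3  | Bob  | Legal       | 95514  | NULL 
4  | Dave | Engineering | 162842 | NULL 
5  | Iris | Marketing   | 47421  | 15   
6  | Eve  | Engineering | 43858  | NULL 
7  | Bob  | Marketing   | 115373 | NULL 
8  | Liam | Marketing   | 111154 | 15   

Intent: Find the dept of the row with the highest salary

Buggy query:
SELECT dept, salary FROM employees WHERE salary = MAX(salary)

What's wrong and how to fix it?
Bug: WHERE is evaluated per row; an aggregate over the whole table isn't defined there

Fix: Wrap MAX in a scalar subquery so WHERE compares against a single value

Corrected query:
SELECT dept, salary FROM employees WHERE salary = (SELECT MAX(salary) FROM employees)

Result:
dept        | salary
------------+-------
Engineering | 162842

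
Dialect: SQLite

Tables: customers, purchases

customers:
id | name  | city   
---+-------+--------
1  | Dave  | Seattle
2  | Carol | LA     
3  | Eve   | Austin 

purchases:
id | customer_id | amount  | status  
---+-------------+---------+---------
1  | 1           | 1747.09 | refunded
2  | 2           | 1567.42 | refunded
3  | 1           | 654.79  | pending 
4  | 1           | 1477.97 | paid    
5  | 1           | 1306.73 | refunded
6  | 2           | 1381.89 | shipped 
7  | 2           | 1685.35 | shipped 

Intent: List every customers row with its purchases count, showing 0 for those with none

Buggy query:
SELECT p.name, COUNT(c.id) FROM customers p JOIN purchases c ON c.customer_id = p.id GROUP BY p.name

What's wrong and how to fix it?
Bug: An inner join excludes parents with zero children

Fix: Switch to LEFT JOIN to retain unmatched parent rows

Corrected query:
SELECT p.name, COUNT(c.id) FROM customers p LEFT JOIN purchases c ON c.customer_id = p.id GROUP BY p.name

Result:
name  | COUNT(c.id)
------+------------
Carol | 3          
Dave  | 4          
Eve   | 0          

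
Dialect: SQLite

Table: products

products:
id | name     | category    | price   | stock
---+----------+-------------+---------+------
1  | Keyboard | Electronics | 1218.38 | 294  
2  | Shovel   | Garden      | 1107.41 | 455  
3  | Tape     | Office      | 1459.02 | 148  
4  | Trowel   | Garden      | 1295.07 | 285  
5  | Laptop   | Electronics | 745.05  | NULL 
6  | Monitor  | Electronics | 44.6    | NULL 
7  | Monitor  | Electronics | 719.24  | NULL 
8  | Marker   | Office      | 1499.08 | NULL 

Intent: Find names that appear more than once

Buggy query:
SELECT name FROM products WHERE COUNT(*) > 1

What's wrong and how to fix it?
Bug: COUNT(*) is an aggregate and cannot be used in WHERE

Fix: Group first, then use HAVING for the count condition

Corrected query:
SELECT name FROM products GROUP BY name HAVING COUNT(*) > 1

Result:
name   
-------
Monitor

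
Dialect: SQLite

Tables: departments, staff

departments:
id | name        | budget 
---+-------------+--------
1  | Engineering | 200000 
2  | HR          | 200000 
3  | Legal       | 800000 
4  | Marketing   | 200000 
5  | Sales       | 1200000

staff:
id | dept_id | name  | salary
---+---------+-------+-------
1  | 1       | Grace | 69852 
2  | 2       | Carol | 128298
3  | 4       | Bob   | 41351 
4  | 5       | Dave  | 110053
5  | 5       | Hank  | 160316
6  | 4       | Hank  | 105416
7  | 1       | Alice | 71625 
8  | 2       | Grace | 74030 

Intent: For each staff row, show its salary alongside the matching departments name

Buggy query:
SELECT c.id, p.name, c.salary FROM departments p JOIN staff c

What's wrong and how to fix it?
Bug: Missing join condition: each staff row is matched to all departments rows instead of just its own

Fix: Specify the join condition linking the foreign key to the parent id

Corrected query:
SELECT c.id, p.name, c.salary FROM departments p JOIN staff c ON c.dept_id = p.id

Result:
id | name        | salary
---+-------------+-------
1  | Engineering | 69852 
2  | HR          | 128298
3  | Marketing   | 41351 
4  | Sales       | 110053
5  | Sales       | 160316
6  | Marketing   | 105416
7  | Engineering | 71625 
8  | HR          | 74030 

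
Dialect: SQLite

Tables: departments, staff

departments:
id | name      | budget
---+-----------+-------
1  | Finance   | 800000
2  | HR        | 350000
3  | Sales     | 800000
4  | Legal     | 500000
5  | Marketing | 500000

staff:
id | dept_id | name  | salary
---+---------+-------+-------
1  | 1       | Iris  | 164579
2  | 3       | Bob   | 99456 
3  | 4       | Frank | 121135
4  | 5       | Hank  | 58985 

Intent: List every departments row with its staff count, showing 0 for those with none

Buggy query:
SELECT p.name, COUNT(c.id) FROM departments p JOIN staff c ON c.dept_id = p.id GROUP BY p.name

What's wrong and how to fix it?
Bug: INNER JOIN drops departments rows that have no matching staff rows

Fix: Use LEFT JOIN so parents without children still appear (COUNT(c.id) gives 0)

Corrected query:
SELECT p.name, COUNT(c.id) FROM departments p LEFT JOIN staff c ON c.dept_id = p.id GROUP BY p.name

Result:
name      | COUNT(c.id)
----------+------------
Finance   | 1          
HR        | 0          
Legal     | 1          
Marketing | 1          
Sales     | 1          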